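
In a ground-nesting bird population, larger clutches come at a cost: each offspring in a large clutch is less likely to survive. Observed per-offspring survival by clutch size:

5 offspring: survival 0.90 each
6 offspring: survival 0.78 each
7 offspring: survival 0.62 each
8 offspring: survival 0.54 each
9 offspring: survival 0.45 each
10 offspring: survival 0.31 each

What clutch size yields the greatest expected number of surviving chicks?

Expected surviving chicks = c × s(c):
  c=5: 5 × 0.90 = 4.500
  c=6: 6 × 0.78 = 4.680
  c=7: 7 × 0.62 = 4.340
  c=8: 8 × 0.54 = 4.320
  c=9: 9 × 0.45 = 4.050
  c=10: 10 × 0.31 = 3.100
Maximum at c = 6 (4.680 surviving chicks).

6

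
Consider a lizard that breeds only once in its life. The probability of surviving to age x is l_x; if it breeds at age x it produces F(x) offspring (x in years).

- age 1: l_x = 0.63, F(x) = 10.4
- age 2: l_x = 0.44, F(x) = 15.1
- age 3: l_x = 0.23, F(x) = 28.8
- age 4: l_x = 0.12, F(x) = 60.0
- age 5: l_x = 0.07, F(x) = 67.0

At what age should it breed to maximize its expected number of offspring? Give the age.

4

Expected offspring if breeding at age x = l_x × F(x):
  age 1: 0.63 × 10.4 = 6.552
  age 2: 0.44 × 15.1 = 6.644
  age 3: 0.23 × 28.8 = 6.624
  age 4: 0.12 × 60.0 = 7.200
  age 5: 0.07 × 67.0 = 4.690
Maximum at age 4 (7.200).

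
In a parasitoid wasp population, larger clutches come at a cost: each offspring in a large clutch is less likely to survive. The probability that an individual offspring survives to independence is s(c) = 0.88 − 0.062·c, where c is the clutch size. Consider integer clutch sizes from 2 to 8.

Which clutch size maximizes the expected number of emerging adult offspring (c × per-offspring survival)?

7

Expected emerging adult offspring = c × s(c):
  c=2: 2 × 0.756 = 1.512
  c=3: 3 × 0.694 = 2.082
  c=4: 4 × 0.632 = 2.528
  c=5: 5 × 0.570 = 2.850
  c=6: 6 × 0.508 = 3.048
  c=7: 7 × 0.446 = 3.122
  c=8: 8 × 0.384 = 3.072
Maximum at c = 7 (3.122 emerging adult offspring).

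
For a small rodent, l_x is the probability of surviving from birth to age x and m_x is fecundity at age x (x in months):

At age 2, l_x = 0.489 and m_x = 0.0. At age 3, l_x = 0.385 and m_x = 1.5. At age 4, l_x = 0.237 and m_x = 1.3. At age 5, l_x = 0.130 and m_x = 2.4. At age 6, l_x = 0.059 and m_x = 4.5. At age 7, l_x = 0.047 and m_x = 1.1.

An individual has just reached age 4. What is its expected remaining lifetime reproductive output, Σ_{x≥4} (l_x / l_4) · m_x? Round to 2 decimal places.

3.95

l_4 = 0.237. Conditional survival from age 4 to x is l_x / l_4.
  x=4: (0.237/0.237) × 1.3 = 1.3000
  x=5: (0.130/0.237) × 2.4 = 1.3165
  x=6: (0.059/0.237) × 4.5 = 1.1203
  x=7: (0.047/0.237) × 1.1 = 0.2181
Sum = 1.3000 + 1.3165 + 1.1203 + 0.2181 = 3.9549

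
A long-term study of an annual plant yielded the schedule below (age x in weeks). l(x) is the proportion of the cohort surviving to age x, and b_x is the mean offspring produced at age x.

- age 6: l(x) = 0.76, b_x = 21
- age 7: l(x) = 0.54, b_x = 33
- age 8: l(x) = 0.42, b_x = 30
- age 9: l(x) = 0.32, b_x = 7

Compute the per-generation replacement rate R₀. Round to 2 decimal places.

R₀ = Σ l(x) b_x:
  age 6: 0.76 × 21 = 15.9600
  age 7: 0.54 × 33 = 17.8200
  age 8: 0.42 × 30 = 12.6000
  age 9: 0.32 × 7 = 2.2400
R₀ = 15.9600 + 17.8200 + 12.6000 + 2.2400 = 48.6200

48.62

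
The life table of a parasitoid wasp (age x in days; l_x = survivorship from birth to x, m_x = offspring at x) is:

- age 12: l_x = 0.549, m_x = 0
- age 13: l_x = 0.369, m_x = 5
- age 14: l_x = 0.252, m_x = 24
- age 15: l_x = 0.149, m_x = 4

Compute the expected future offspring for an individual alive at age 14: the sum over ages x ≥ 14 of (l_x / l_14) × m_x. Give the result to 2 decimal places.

26.37

l_14 = 0.252. Conditional survival from age 14 to x is l_x / l_14.
  x=14: (0.252/0.252) × 24 = 24.0000
  x=15: (0.149/0.252) × 4 = 2.3651
Sum = 24.0000 + 2.3651 = 26.3651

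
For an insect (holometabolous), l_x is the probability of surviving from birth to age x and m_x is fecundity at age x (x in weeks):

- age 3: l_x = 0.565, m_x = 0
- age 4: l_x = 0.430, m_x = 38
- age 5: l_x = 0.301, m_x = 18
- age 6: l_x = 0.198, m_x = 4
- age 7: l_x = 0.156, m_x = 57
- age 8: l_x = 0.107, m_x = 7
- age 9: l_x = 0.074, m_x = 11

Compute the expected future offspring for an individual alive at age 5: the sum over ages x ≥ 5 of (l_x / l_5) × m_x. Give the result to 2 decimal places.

55.37

l_5 = 0.301. Conditional survival from age 5 to x is l_x / l_5.
  x=5: (0.301/0.301) × 18 = 18.0000
  x=6: (0.198/0.301) × 4 = 2.6312
  x=7: (0.156/0.301) × 57 = 29.5415
  x=8: (0.107/0.301) × 7 = 2.4884
  x=9: (0.074/0.301) × 11 = 2.7043
Sum = 18.0000 + 2.6312 + 29.5415 + 2.4884 + 2.7043 = 55.3654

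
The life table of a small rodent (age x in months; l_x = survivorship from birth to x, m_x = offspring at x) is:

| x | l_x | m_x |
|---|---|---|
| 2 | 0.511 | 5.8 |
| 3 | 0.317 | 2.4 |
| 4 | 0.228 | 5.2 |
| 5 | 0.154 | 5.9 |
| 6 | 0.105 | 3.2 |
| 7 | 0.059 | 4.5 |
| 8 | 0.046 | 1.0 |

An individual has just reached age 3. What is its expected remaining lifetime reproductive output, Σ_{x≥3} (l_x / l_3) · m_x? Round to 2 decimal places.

11.05

l_3 = 0.317. Conditional survival from age 3 to x is l_x / l_3.
  x=3: (0.317/0.317) × 2.4 = 2.4000
  x=4: (0.228/0.317) × 5.2 = 3.7401
  x=5: (0.154/0.317) × 5.9 = 2.8662
  x=6: (0.105/0.317) × 3.2 = 1.0599
  x=7: (0.059/0.317) × 4.5 = 0.8375
  x=8: (0.046/0.317) × 1.0 = 0.1451
Sum = 2.4000 + 3.7401 + 2.8662 + 1.0599 + 0.8375 + 0.1451 = 11.0489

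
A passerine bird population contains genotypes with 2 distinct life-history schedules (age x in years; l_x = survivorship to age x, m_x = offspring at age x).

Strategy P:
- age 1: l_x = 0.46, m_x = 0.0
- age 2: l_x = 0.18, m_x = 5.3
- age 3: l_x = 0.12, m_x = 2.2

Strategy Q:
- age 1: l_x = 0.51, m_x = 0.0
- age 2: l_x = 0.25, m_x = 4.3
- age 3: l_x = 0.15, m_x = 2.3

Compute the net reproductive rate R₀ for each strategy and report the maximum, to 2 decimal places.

Strategy P: R₀ = 0.46×0.0 + 0.18×5.3 + 0.12×2.2 = 1.2180
Strategy Q: R₀ = 0.51×0.0 + 0.25×4.3 + 0.15×2.3 = 1.4200
Highest R₀: strategy Q with 1.4200.

1.42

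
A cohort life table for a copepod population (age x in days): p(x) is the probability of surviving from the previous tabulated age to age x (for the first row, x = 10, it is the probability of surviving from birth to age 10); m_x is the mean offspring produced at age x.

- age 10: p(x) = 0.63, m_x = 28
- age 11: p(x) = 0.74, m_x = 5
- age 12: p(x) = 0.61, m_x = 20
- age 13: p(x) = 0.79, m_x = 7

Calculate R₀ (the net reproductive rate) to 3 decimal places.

27.231

Survivorship from birth: l_x = p_10·p_11·…·p_x.
  l_10 = 0.63000
  l_11 = 0.46620
  l_12 = 0.28438
  l_13 = 0.22466
R₀ = Σ l_x m_x:
  age 10: 0.63000 × 28 = 17.6400
  age 11: 0.46620 × 5 = 2.3310
  age 12: 0.28438 × 20 = 5.6876
  age 13: 0.22466 × 7 = 1.5726
R₀ = 17.6400 + 2.3310 + 5.6876 + 1.5726 = 27.2312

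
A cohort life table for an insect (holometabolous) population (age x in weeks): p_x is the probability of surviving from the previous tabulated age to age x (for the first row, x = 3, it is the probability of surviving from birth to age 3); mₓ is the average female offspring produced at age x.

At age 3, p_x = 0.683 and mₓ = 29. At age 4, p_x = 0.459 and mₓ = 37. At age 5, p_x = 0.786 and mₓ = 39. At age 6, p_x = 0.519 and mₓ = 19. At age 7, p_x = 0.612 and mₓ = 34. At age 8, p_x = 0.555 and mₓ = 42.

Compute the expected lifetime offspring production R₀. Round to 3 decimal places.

47.932

Survivorship from birth: l_x = p_3·p_4·…·p_x.
  l_3 = 0.68300
  l_4 = 0.31350
  l_5 = 0.24641
  l_6 = 0.12789
  l_7 = 0.07827
  l_8 = 0.04344
R₀ = Σ l_x mₓ:
  age 3: 0.68300 × 29 = 19.8070
  age 4: 0.31350 × 37 = 11.5995
  age 5: 0.24641 × 39 = 9.6100
  age 6: 0.12789 × 19 = 2.4299
  age 7: 0.07827 × 34 = 2.6612
  age 8: 0.04344 × 42 = 1.8245
R₀ = 19.8070 + 11.5995 + 9.6100 + 2.4299 + 2.6612 + 1.8245 = 47.9321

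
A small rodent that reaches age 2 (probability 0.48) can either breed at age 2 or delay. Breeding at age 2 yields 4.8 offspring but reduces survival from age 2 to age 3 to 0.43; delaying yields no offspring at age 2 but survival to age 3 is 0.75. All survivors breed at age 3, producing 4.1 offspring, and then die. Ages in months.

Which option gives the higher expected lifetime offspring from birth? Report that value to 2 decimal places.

3.15

breed at age 2: R₀ = 0.48 × (4.8 + 0.43 × 4.1) = 0.48 × 6.5630 = 3.1502
delay to age 3: R₀ = 0.48 × (0.75 × 4.1) = 0.48 × 3.0750 = 1.4760
Higher: breed at age 2 (3.1502).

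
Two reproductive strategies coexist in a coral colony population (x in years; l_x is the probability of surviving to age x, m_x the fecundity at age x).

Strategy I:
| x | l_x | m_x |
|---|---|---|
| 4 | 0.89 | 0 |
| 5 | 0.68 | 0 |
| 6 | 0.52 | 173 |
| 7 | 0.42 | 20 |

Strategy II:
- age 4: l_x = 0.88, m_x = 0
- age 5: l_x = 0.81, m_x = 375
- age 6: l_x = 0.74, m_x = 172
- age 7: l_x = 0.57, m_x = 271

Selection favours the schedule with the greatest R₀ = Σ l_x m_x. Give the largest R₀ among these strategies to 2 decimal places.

585.50

Strategy I: R₀ = 0.89×0 + 0.68×0 + 0.52×173 + 0.42×20 = 98.3600
Strategy II: R₀ = 0.88×0 + 0.81×375 + 0.74×172 + 0.57×271 = 585.5000
Highest R₀: strategy II with 585.5000.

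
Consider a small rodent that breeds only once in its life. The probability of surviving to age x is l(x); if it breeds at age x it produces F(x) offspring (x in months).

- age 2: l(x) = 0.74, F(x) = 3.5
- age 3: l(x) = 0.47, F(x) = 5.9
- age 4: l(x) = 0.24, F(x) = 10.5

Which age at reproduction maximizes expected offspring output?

Expected offspring if breeding at age x = l(x) × F(x):
  age 2: 0.74 × 3.5 = 2.590
  age 3: 0.47 × 5.9 = 2.773
  age 4: 0.24 × 10.5 = 2.520
Maximum at age 3 (2.773).

3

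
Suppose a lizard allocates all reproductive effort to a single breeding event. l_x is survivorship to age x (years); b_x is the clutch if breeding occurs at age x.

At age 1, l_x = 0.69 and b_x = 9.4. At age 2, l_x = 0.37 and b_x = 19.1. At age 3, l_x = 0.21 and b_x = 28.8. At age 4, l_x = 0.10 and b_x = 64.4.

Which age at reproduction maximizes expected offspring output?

2

Expected offspring if breeding at age x = l_x × b_x:
  age 1: 0.69 × 9.4 = 6.486
  age 2: 0.37 × 19.1 = 7.067
  age 3: 0.21 × 28.8 = 6.048
  age 4: 0.10 × 64.4 = 6.440
Maximum at age 2 (7.067).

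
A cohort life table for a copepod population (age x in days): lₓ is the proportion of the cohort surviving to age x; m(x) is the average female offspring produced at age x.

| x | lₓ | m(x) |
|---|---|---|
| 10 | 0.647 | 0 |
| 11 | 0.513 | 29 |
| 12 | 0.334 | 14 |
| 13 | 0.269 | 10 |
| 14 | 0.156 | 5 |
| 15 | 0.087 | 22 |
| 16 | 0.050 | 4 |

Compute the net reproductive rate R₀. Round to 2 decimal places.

R₀ = Σ lₓ m(x):
  age 10: 0.647 × 0 = 0.0000
  age 11: 0.513 × 29 = 14.8770
  age 12: 0.334 × 14 = 4.6760
  age 13: 0.269 × 10 = 2.6900
  age 14: 0.156 × 5 = 0.7800
  age 15: 0.087 × 22 = 1.9140
  age 16: 0.050 × 4 = 0.2000
R₀ = 0.0000 + 14.8770 + 4.6760 + 2.6900 + 0.7800 + 1.9140 + 0.2000 = 25.1370

25.14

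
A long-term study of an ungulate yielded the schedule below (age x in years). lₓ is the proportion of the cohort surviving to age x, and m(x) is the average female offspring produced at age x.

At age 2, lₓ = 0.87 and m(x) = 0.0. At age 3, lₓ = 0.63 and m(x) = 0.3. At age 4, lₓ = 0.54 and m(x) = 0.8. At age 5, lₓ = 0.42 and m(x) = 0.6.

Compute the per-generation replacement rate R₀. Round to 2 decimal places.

R₀ = Σ lₓ m(x):
  age 2: 0.87 × 0.0 = 0.0000
  age 3: 0.63 × 0.3 = 0.1890
  age 4: 0.54 × 0.8 = 0.4320
  age 5: 0.42 × 0.6 = 0.2520
R₀ = 0.0000 + 0.1890 + 0.4320 + 0.2520 = 0.8730

0.87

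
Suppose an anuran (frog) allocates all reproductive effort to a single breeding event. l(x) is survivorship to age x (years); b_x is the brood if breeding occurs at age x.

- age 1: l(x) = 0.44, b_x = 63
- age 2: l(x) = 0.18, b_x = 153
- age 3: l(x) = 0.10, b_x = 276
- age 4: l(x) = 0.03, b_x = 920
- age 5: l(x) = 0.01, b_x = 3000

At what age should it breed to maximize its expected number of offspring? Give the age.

Expected offspring if breeding at age x = l(x) × b_x:
  age 1: 0.44 × 63 = 27.720
  age 2: 0.18 × 153 = 27.540
  age 3: 0.10 × 276 = 27.600
  age 4: 0.03 × 920 = 27.600
  age 5: 0.01 × 3000 = 30.000
Maximum at age 5 (30.000).

5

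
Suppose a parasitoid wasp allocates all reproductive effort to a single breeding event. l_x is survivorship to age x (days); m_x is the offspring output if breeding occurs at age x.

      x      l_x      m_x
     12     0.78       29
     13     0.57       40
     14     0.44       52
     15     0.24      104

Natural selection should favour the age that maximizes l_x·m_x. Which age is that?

Expected offspring if breeding at age x = l_x × m_x:
  age 12: 0.78 × 29 = 22.620
  age 13: 0.57 × 40 = 22.800
  age 14: 0.44 × 52 = 22.880
  age 15: 0.24 × 104 = 24.960
Maximum at age 15 (24.960).

15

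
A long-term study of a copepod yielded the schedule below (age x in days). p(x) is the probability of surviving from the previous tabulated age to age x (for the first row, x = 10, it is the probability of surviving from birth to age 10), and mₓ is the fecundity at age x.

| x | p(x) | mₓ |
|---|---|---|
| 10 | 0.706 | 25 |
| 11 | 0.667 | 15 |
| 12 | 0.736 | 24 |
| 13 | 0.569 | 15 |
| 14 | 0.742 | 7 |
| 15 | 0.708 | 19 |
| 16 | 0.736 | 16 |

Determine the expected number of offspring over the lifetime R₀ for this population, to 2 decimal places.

40.20

Survivorship from birth: l_x = p_10·p_11·…·p_x.
  l_10 = 0.70600
  l_11 = 0.47090
  l_12 = 0.34658
  l_13 = 0.19721
  l_14 = 0.14633
  l_15 = 0.10360
  l_16 = 0.07625
R₀ = Σ l_x mₓ:
  age 10: 0.70600 × 25 = 17.6500
  age 11: 0.47090 × 15 = 7.0635
  age 12: 0.34658 × 24 = 8.3179
  age 13: 0.19721 × 15 = 2.9581
  age 14: 0.14633 × 7 = 1.0243
  age 15: 0.10360 × 19 = 1.9684
  age 16: 0.07625 × 16 = 1.2200
R₀ = 17.6500 + 7.0635 + 8.3179 + 2.9581 + 1.0243 + 1.9684 + 1.2200 = 40.2023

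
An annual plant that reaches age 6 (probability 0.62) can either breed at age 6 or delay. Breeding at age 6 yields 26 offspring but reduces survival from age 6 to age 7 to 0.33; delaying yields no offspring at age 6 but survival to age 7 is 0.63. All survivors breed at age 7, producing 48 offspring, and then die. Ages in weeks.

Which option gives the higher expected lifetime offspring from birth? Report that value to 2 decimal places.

25.94

breed at age 6: R₀ = 0.62 × (26 + 0.33 × 48) = 0.62 × 41.8400 = 25.9408
delay to age 7: R₀ = 0.62 × (0.63 × 48) = 0.62 × 30.2400 = 18.7488
Higher: breed at age 6 (25.9408).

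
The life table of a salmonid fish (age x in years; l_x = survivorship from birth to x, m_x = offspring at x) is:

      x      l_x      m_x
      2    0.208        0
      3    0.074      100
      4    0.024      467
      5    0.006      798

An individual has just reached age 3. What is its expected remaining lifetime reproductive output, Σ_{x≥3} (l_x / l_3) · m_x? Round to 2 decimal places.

316.16

l_3 = 0.074. Conditional survival from age 3 to x is l_x / l_3.
  x=3: (0.074/0.074) × 100 = 100.0000
  x=4: (0.024/0.074) × 467 = 151.4595
  x=5: (0.006/0.074) × 798 = 64.7027
Sum = 100.0000 + 151.4595 + 64.7027 = 316.1622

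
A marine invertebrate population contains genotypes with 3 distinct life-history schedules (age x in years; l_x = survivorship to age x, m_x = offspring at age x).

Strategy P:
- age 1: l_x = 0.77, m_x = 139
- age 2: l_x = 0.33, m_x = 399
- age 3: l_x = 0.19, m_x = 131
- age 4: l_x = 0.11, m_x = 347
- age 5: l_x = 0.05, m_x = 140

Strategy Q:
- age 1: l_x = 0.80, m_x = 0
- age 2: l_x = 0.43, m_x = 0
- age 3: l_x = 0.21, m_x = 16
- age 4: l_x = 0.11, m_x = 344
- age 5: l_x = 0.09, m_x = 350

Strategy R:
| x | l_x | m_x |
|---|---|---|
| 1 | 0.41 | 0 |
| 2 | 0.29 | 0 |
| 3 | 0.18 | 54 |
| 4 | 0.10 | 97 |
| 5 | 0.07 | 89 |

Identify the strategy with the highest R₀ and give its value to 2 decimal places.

308.76

Strategy P: R₀ = 0.77×139 + 0.33×399 + 0.19×131 + 0.11×347 + 0.05×140 = 308.7600
Strategy Q: R₀ = 0.80×0 + 0.43×0 + 0.21×16 + 0.11×344 + 0.09×350 = 72.7000
Strategy R: R₀ = 0.41×0 + 0.29×0 + 0.18×54 + 0.10×97 + 0.07×89 = 25.6500
Highest R₀: strategy P with 308.7600.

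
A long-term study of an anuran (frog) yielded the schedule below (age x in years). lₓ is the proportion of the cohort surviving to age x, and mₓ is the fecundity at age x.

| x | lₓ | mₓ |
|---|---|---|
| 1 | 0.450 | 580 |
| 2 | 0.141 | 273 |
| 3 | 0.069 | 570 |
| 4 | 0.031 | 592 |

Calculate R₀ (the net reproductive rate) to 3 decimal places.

R₀ = Σ lₓ mₓ:
  age 1: 0.450 × 580 = 261.0000
  age 2: 0.141 × 273 = 38.4930
  age 3: 0.069 × 570 = 39.3300
  age 4: 0.031 × 592 = 18.3520
R₀ = 261.0000 + 38.4930 + 39.3300 + 18.3520 = 357.1750

357.175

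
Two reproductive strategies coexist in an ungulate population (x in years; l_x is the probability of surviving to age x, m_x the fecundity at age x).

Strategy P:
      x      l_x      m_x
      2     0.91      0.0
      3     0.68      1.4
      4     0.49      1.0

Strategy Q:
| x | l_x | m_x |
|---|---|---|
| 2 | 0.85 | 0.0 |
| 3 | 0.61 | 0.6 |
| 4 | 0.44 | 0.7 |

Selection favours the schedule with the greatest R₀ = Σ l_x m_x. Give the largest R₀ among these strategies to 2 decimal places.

Strategy P: R₀ = 0.91×0.0 + 0.68×1.4 + 0.49×1.0 = 1.4420
Strategy Q: R₀ = 0.85×0.0 + 0.61×0.6 + 0.44×0.7 = 0.6740
Highest R₀: strategy P with 1.4420.

1.44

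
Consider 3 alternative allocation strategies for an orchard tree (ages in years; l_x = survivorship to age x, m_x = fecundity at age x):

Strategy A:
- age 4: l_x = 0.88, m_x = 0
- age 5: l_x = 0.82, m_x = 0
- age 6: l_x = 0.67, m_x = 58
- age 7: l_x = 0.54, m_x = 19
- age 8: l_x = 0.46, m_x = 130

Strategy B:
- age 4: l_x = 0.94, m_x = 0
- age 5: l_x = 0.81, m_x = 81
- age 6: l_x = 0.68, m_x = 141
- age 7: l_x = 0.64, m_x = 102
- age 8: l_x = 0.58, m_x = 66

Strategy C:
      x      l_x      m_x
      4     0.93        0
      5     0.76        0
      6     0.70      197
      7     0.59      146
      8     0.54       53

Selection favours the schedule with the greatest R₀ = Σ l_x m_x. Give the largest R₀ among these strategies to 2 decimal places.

265.05

Strategy A: R₀ = 0.88×0 + 0.82×0 + 0.67×58 + 0.54×19 + 0.46×130 = 108.9200
Strategy B: R₀ = 0.94×0 + 0.81×81 + 0.68×141 + 0.64×102 + 0.58×66 = 265.0500
Strategy C: R₀ = 0.93×0 + 0.76×0 + 0.70×197 + 0.59×146 + 0.54×53 = 252.6600
Highest R₀: strategy B with 265.0500.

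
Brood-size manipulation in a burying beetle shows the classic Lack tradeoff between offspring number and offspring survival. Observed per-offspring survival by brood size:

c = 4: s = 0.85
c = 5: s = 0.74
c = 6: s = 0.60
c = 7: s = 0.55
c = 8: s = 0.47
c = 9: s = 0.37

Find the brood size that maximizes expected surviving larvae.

7

Expected surviving larvae = c × s(c):
  c=4: 4 × 0.85 = 3.400
  c=5: 5 × 0.74 = 3.700
  c=6: 6 × 0.60 = 3.600
  c=7: 7 × 0.55 = 3.850
  c=8: 8 × 0.47 = 3.760
  c=9: 9 × 0.37 = 3.330
Maximum at c = 7 (3.850 surviving larvae).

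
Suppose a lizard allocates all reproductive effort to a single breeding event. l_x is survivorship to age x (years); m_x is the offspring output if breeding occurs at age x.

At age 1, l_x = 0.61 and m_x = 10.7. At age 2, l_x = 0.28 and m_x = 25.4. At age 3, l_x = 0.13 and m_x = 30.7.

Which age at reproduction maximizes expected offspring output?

Expected offspring if breeding at age x = l_x × m_x:
  age 1: 0.61 × 10.7 = 6.527
  age 2: 0.28 × 25.4 = 7.112
  age 3: 0.13 × 30.7 = 3.991
Maximum at age 2 (7.112).

2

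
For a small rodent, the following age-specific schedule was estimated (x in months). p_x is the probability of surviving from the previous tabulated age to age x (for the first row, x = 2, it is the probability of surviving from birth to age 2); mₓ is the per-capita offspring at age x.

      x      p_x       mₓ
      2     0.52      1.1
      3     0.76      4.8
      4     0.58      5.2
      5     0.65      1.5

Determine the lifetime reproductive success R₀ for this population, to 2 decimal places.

Survivorship from birth: l_x = p_2·p_3·…·p_x.
  l_2 = 0.52000
  l_3 = 0.39520
  l_4 = 0.22922
  l_5 = 0.14899
R₀ = Σ l_x mₓ:
  age 2: 0.52000 × 1.1 = 0.5720
  age 3: 0.39520 × 4.8 = 1.8970
  age 4: 0.22922 × 5.2 = 1.1919
  age 5: 0.14899 × 1.5 = 0.2235
R₀ = 0.5720 + 1.8970 + 1.1919 + 0.2235 = 3.8844

3.88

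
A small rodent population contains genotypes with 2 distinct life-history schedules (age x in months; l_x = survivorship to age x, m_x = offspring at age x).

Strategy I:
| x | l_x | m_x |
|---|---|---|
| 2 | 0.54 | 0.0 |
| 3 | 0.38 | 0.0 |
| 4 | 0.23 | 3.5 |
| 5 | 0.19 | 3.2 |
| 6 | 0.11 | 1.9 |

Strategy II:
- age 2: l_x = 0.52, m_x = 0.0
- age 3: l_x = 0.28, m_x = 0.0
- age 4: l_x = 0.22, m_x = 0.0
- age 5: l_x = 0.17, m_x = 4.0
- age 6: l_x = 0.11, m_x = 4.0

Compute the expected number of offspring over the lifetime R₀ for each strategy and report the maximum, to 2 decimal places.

Strategy I: R₀ = 0.54×0.0 + 0.38×0.0 + 0.23×3.5 + 0.19×3.2 + 0.11×1.9 = 1.6220
Strategy II: R₀ = 0.52×0.0 + 0.28×0.0 + 0.22×0.0 + 0.17×4.0 + 0.11×4.0 = 1.1200
Highest R₀: strategy I with 1.6220.

1.62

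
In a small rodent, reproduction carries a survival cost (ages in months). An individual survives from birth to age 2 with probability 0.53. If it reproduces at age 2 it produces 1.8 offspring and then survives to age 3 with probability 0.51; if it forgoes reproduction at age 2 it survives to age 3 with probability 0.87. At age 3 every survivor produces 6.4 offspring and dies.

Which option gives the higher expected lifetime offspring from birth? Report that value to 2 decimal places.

breed at age 2: R₀ = 0.53 × (1.8 + 0.51 × 6.4) = 0.53 × 5.0640 = 2.6839
delay to age 3: R₀ = 0.53 × (0.87 × 6.4) = 0.53 × 5.5680 = 2.9510
Higher: delay to age 3 (2.9510).

2.95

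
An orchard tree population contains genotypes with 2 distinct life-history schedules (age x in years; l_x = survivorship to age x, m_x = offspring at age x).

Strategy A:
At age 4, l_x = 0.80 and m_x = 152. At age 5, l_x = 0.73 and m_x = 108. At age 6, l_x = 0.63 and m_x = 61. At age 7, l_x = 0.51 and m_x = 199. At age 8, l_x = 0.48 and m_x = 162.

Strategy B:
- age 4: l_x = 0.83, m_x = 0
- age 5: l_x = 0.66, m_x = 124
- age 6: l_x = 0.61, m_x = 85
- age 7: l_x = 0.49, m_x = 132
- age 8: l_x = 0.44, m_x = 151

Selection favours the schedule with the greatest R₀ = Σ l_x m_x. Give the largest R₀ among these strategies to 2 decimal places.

418.12

Strategy A: R₀ = 0.80×152 + 0.73×108 + 0.63×61 + 0.51×199 + 0.48×162 = 418.1200
Strategy B: R₀ = 0.83×0 + 0.66×124 + 0.61×85 + 0.49×132 + 0.44×151 = 264.8100
Highest R₀: strategy A with 418.1200.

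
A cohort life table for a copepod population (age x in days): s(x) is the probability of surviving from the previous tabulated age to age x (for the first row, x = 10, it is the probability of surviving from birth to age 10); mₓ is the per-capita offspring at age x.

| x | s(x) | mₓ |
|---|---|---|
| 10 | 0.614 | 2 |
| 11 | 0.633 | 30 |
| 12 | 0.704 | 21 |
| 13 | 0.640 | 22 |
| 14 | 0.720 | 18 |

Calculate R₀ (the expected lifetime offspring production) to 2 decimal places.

Survivorship from birth: l_x = s_10·s_11·…·s_x.
  l_10 = 0.61400
  l_11 = 0.38866
  l_12 = 0.27362
  l_13 = 0.17512
  l_14 = 0.12608
R₀ = Σ l_x mₓ:
  age 10: 0.61400 × 2 = 1.2280
  age 11: 0.38866 × 30 = 11.6598
  age 12: 0.27362 × 21 = 5.7460
  age 13: 0.17512 × 22 = 3.8526
  age 14: 0.12608 × 18 = 2.2694
R₀ = 1.2280 + 11.6598 + 5.7460 + 3.8526 + 2.2694 = 24.7559

24.76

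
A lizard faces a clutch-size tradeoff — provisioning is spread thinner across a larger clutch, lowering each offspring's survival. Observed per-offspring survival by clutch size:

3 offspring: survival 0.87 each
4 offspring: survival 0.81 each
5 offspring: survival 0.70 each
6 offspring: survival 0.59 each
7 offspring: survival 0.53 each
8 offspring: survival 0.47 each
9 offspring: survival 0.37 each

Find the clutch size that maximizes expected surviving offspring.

8

Expected surviving offspring = c × s(c):
  c=3: 3 × 0.87 = 2.610
  c=4: 4 × 0.81 = 3.240
  c=5: 5 × 0.70 = 3.500
  c=6: 6 × 0.59 = 3.540
  c=7: 7 × 0.53 = 3.710
  c=8: 8 × 0.47 = 3.760
  c=9: 9 × 0.37 = 3.330
Maximum at c = 8 (3.760 surviving offspring).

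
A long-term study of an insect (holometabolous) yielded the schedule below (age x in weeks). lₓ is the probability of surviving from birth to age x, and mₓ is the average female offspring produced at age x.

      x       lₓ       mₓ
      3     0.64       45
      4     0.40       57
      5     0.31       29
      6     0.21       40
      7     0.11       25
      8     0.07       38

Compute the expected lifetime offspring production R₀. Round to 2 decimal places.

R₀ = Σ lₓ mₓ:
  age 3: 0.64 × 45 = 28.8000
  age 4: 0.40 × 57 = 22.8000
  age 5: 0.31 × 29 = 8.9900
  age 6: 0.21 × 40 = 8.4000
  age 7: 0.11 × 25 = 2.7500
  age 8: 0.07 × 38 = 2.6600
R₀ = 28.8000 + 22.8000 + 8.9900 + 8.4000 + 2.7500 + 2.6600 = 74.4000

74.40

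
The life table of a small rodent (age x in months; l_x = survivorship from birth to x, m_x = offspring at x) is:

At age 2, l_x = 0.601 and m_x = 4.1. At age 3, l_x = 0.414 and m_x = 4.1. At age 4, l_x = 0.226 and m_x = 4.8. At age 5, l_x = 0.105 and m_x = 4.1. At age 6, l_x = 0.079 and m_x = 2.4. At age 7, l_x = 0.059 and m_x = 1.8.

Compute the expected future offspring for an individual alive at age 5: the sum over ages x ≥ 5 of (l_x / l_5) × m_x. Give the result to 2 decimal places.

6.92

l_5 = 0.105. Conditional survival from age 5 to x is l_x / l_5.
  x=5: (0.105/0.105) × 4.1 = 4.1000
  x=6: (0.079/0.105) × 2.4 = 1.8057
  x=7: (0.059/0.105) × 1.8 = 1.0114
Sum = 4.1000 + 1.8057 + 1.0114 = 6.9171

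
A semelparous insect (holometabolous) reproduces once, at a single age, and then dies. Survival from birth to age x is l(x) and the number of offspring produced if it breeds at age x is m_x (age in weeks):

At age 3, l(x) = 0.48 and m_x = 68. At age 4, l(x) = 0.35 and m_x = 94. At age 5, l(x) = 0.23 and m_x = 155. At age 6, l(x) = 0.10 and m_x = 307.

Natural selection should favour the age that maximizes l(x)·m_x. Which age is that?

5

Expected offspring if breeding at age x = l(x) × m_x:
  age 3: 0.48 × 68 = 32.640
  age 4: 0.35 × 94 = 32.900
  age 5: 0.23 × 155 = 35.650
  age 6: 0.10 × 307 = 30.700
Maximum at age 5 (35.650).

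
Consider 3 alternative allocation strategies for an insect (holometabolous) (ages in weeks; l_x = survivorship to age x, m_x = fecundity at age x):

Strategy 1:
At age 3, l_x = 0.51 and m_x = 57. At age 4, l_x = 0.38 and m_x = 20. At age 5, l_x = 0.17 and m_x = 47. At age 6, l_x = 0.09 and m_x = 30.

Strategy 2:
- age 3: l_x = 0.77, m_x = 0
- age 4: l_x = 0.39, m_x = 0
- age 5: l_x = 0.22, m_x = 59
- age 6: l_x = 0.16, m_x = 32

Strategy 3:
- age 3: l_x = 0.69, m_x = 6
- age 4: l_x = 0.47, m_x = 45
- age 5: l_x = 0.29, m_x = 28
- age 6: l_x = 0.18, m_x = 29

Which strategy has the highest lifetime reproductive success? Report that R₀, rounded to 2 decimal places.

47.36

Strategy 1: R₀ = 0.51×57 + 0.38×20 + 0.17×47 + 0.09×30 = 47.3600
Strategy 2: R₀ = 0.77×0 + 0.39×0 + 0.22×59 + 0.16×32 = 18.1000
Strategy 3: R₀ = 0.69×6 + 0.47×45 + 0.29×28 + 0.18×29 = 38.6300
Highest R₀: strategy 1 with 47.3600.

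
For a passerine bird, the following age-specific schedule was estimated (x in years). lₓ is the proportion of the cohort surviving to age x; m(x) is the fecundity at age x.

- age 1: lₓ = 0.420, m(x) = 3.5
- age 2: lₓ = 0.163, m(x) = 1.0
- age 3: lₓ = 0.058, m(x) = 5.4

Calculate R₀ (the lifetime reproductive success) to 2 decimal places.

R₀ = Σ lₓ m(x):
  age 1: 0.420 × 3.5 = 1.4700
  age 2: 0.163 × 1.0 = 0.1630
  age 3: 0.058 × 5.4 = 0.3132
R₀ = 1.4700 + 0.1630 + 0.3132 = 1.9462

1.95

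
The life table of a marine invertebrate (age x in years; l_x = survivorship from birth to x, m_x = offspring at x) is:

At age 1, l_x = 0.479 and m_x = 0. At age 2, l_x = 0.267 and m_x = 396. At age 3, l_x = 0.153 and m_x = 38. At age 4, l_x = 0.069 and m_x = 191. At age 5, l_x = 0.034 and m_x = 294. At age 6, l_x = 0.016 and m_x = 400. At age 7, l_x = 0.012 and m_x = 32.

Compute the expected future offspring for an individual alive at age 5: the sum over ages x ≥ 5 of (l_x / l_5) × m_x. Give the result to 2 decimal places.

l_5 = 0.034. Conditional survival from age 5 to x is l_x / l_5.
  x=5: (0.034/0.034) × 294 = 294.0000
  x=6: (0.016/0.034) × 400 = 188.2353
  x=7: (0.012/0.034) × 32 = 11.2941
Sum = 294.0000 + 188.2353 + 11.2941 = 493.5294

493.53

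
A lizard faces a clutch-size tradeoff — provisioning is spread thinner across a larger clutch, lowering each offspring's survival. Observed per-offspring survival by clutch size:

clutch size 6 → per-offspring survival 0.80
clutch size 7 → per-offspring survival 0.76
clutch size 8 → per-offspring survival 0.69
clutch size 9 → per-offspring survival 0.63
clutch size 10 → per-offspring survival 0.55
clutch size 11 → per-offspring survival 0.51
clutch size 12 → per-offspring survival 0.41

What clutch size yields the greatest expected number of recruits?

9

Expected recruits = c × s(c):
  c=6: 6 × 0.80 = 4.800
  c=7: 7 × 0.76 = 5.320
  c=8: 8 × 0.69 = 5.520
  c=9: 9 × 0.63 = 5.670
  c=10: 10 × 0.55 = 5.500
  c=11: 11 × 0.51 = 5.610
  c=12: 12 × 0.41 = 4.920
Maximum at c = 9 (5.670 recruits).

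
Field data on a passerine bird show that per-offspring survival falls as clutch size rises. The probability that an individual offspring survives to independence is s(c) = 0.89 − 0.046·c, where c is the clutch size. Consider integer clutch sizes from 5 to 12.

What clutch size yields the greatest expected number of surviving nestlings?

10

Expected surviving nestlings = c × s(c):
  c=5: 5 × 0.660 = 3.300
  c=6: 6 × 0.614 = 3.684
  c=7: 7 × 0.568 = 3.976
  c=8: 8 × 0.522 = 4.176
  c=9: 9 × 0.476 = 4.284
  c=10: 10 × 0.430 = 4.300
  c=11: 11 × 0.384 = 4.224
  c=12: 12 × 0.338 = 4.056
Maximum at c = 10 (4.300 surviving nestlings).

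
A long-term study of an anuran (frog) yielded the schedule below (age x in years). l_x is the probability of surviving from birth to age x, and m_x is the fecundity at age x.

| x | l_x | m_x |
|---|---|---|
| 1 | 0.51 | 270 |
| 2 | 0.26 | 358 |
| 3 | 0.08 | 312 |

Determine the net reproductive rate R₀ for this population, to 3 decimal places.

255.740

R₀ = Σ l_x m_x:
  age 1: 0.51 × 270 = 137.7000
  age 2: 0.26 × 358 = 93.0800
  age 3: 0.08 × 312 = 24.9600
R₀ = 137.7000 + 93.0800 + 24.9600 = 255.7400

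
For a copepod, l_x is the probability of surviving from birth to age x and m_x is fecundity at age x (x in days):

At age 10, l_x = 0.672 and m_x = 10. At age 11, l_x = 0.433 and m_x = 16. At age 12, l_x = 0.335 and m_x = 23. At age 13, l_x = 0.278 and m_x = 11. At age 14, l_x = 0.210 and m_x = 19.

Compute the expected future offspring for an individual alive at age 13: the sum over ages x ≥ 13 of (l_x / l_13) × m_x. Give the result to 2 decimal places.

l_13 = 0.278. Conditional survival from age 13 to x is l_x / l_13.
  x=13: (0.278/0.278) × 11 = 11.0000
  x=14: (0.210/0.278) × 19 = 14.3525
Sum = 11.0000 + 14.3525 = 25.3525

25.35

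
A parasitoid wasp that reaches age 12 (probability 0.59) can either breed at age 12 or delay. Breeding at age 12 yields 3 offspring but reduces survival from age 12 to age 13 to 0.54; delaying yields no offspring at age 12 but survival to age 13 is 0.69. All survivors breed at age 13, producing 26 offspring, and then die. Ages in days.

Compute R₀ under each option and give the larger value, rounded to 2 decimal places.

10.58

breed at age 12: R₀ = 0.59 × (3 + 0.54 × 26) = 0.59 × 17.0400 = 10.0536
delay to age 13: R₀ = 0.59 × (0.69 × 26) = 0.59 × 17.9400 = 10.5846
Higher: delay to age 13 (10.5846).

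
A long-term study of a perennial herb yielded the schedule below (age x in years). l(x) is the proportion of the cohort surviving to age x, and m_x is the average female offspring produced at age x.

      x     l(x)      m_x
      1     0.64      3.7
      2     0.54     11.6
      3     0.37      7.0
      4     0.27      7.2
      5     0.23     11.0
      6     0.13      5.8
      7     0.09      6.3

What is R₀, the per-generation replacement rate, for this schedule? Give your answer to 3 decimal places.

R₀ = Σ l(x) m_x:
  age 1: 0.64 × 3.7 = 2.3680
  age 2: 0.54 × 11.6 = 6.2640
  age 3: 0.37 × 7.0 = 2.5900
  age 4: 0.27 × 7.2 = 1.9440
  age 5: 0.23 × 11.0 = 2.5300
  age 6: 0.13 × 5.8 = 0.7540
  age 7: 0.09 × 6.3 = 0.5670
R₀ = 2.3680 + 6.2640 + 2.5900 + 1.9440 + 2.5300 + 0.7540 + 0.5670 = 17.0170

17.017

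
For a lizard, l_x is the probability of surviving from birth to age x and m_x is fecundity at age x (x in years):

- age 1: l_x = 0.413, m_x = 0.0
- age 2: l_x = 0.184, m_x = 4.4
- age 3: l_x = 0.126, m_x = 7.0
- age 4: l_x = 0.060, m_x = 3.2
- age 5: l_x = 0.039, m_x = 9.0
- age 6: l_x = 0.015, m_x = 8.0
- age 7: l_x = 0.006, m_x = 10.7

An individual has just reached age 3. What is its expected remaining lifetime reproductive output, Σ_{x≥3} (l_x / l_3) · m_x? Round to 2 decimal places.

12.77

l_3 = 0.126. Conditional survival from age 3 to x is l_x / l_3.
  x=3: (0.126/0.126) × 7.0 = 7.0000
  x=4: (0.060/0.126) × 3.2 = 1.5238
  x=5: (0.039/0.126) × 9.0 = 2.7857
  x=6: (0.015/0.126) × 8.0 = 0.9524
  x=7: (0.006/0.126) × 10.7 = 0.5095
Sum = 7.0000 + 1.5238 + 2.7857 + 0.9524 + 0.5095 = 12.7714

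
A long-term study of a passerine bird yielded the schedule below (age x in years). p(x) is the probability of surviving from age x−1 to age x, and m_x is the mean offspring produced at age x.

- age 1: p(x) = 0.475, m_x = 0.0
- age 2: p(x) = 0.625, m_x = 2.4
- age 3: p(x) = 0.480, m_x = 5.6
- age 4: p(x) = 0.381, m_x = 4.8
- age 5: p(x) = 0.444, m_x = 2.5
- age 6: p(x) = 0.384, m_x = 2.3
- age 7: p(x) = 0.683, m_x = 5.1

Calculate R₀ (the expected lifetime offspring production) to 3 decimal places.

Survivorship from birth: l_x = p_1·p_2·…·p_x.
  l_1 = 0.47500
  l_2 = 0.29688
  l_3 = 0.14250
  l_4 = 0.05429
  l_5 = 0.02411
  l_6 = 0.00926
  l_7 = 0.00632
R₀ = Σ l_x m_x:
  age 1: 0.47500 × 0.0 = 0.0000
  age 2: 0.29688 × 2.4 = 0.7125
  age 3: 0.14250 × 5.6 = 0.7980
  age 4: 0.05429 × 4.8 = 0.2606
  age 5: 0.02411 × 2.5 = 0.0603
  age 6: 0.00926 × 2.3 = 0.0213
  age 7: 0.00632 × 5.1 = 0.0322
R₀ = 0.0000 + 0.7125 + 0.7980 + 0.2606 + 0.0603 + 0.0213 + 0.0322 = 1.8849

1.885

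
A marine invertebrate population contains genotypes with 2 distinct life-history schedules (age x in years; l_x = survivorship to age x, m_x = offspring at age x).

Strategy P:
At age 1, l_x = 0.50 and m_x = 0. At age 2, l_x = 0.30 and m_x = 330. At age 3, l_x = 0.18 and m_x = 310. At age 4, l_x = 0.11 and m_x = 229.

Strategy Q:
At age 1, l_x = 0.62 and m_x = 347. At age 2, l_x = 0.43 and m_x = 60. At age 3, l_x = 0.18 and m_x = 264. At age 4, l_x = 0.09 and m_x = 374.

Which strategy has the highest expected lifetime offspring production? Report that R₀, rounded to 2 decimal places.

Strategy P: R₀ = 0.50×0 + 0.30×330 + 0.18×310 + 0.11×229 = 179.9900
Strategy Q: R₀ = 0.62×347 + 0.43×60 + 0.18×264 + 0.09×374 = 322.1200
Highest R₀: strategy Q with 322.1200.

322.12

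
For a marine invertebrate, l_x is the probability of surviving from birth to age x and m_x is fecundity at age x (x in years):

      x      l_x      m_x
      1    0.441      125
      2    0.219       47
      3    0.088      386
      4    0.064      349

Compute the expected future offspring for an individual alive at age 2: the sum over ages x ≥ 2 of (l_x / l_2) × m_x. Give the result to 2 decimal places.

l_2 = 0.219. Conditional survival from age 2 to x is l_x / l_2.
  x=2: (0.219/0.219) × 47 = 47.0000
  x=3: (0.088/0.219) × 386 = 155.1050
  x=4: (0.064/0.219) × 349 = 101.9909
Sum = 47.0000 + 155.1050 + 101.9909 = 304.0959

304.10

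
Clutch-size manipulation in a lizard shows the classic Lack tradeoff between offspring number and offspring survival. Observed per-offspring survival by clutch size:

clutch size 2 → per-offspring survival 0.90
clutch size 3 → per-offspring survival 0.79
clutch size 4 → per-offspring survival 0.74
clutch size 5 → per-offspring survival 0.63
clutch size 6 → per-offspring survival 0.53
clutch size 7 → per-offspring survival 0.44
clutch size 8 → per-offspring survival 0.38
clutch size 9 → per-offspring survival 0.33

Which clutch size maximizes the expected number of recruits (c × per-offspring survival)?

Expected recruits = c × s(c):
  c=2: 2 × 0.90 = 1.800
  c=3: 3 × 0.79 = 2.370
  c=4: 4 × 0.74 = 2.960
  c=5: 5 × 0.63 = 3.150
  c=6: 6 × 0.53 = 3.180
  c=7: 7 × 0.44 = 3.080
  c=8: 8 × 0.38 = 3.040
  c=9: 9 × 0.33 = 2.970
Maximum at c = 6 (3.180 recruits).

6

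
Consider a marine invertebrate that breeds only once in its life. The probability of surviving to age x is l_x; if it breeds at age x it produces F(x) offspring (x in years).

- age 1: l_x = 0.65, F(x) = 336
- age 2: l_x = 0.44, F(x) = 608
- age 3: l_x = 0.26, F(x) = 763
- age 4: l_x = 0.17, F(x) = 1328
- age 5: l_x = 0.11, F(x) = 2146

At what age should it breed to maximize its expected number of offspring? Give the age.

Expected offspring if breeding at age x = l_x × F(x):
  age 1: 0.65 × 336 = 218.400
  age 2: 0.44 × 608 = 267.520
  age 3: 0.26 × 763 = 198.380
  age 4: 0.17 × 1328 = 225.760
  age 5: 0.11 × 2146 = 236.060
Maximum at age 2 (267.520).

2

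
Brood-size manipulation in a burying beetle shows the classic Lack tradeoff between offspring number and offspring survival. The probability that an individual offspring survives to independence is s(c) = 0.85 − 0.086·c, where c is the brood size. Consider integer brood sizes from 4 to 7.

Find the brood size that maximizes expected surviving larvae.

Expected surviving larvae = c × s(c):
  c=4: 4 × 0.506 = 2.024
  c=5: 5 × 0.420 = 2.100
  c=6: 6 × 0.334 = 2.004
  c=7: 7 × 0.248 = 1.736
Maximum at c = 5 (2.100 surviving larvae).

5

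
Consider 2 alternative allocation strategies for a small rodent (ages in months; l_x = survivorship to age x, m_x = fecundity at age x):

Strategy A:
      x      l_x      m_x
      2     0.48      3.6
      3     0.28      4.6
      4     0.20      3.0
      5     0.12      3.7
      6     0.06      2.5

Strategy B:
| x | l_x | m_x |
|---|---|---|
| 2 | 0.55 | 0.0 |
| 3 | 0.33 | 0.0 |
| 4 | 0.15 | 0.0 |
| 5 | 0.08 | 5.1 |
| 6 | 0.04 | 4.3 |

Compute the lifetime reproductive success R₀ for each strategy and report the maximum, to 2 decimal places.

4.21

Strategy A: R₀ = 0.48×3.6 + 0.28×4.6 + 0.20×3.0 + 0.12×3.7 + 0.06×2.5 = 4.2100
Strategy B: R₀ = 0.55×0.0 + 0.33×0.0 + 0.15×0.0 + 0.08×5.1 + 0.04×4.3 = 0.5800
Highest R₀: strategy A with 4.2100.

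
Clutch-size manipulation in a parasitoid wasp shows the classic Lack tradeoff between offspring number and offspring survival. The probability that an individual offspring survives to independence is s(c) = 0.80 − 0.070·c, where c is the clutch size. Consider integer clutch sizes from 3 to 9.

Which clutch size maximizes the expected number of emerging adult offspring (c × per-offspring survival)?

6

Expected emerging adult offspring = c × s(c):
  c=3: 3 × 0.590 = 1.770
  c=4: 4 × 0.520 = 2.080
  c=5: 5 × 0.450 = 2.250
  c=6: 6 × 0.380 = 2.280
  c=7: 7 × 0.310 = 2.170
  c=8: 8 × 0.240 = 1.920
  c=9: 9 × 0.170 = 1.530
Maximum at c = 6 (2.280 emerging adult offspring).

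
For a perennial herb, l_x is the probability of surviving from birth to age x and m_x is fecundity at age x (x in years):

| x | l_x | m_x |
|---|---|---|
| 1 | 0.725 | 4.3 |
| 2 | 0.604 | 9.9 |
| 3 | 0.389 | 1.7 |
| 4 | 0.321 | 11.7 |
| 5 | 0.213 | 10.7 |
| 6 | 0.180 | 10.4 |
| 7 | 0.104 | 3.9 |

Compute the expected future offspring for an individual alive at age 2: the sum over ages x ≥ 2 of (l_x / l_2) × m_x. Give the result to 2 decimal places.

l_2 = 0.604. Conditional survival from age 2 to x is l_x / l_2.
  x=2: (0.604/0.604) × 9.9 = 9.9000
  x=3: (0.389/0.604) × 1.7 = 1.0949
  x=4: (0.321/0.604) × 11.7 = 6.2180
  x=5: (0.213/0.604) × 10.7 = 3.7733
  x=6: (0.180/0.604) × 10.4 = 3.0993
  x=7: (0.104/0.604) × 3.9 = 0.6715
Sum = 9.9000 + 1.0949 + 6.2180 + 3.7733 + 3.0993 + 0.6715 = 24.7571

24.76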